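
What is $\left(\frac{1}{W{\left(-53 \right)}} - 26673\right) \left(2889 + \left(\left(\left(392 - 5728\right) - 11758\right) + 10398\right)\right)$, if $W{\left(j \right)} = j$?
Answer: $\frac{5381841690}{53} \approx 1.0154 \cdot 10^{8}$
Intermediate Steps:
$\left(\frac{1}{W{\left(-53 \right)}} - 26673\right) \left(2889 + \left(\left(\left(392 - 5728\right) - 11758\right) + 10398\right)\right) = \left(\frac{1}{-53} - 26673\right) \left(2889 + \left(\left(\left(392 - 5728\right) - 11758\right) + 10398\right)\right) = \left(- \frac{1}{53} - 26673\right) \left(2889 + \left(\left(-5336 - 11758\right) + 10398\right)\right) = - \frac{1413670 \left(2889 + \left(-17094 + 10398\right)\right)}{53} = - \frac{1413670 \left(2889 - 6696\right)}{53} = \left(- \frac{1413670}{53}\right) \left(-3807\right) = \frac{5381841690}{53}$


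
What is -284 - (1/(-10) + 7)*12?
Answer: -1834/5 ≈ -366.80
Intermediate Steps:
-284 - (1/(-10) + 7)*12 = -284 - (1*(-⅒) + 7)*12 = -284 - (-⅒ + 7)*12 = -284 - 69*12/10 = -284 - 1*414/5 = -284 - 414/5 = -1834/5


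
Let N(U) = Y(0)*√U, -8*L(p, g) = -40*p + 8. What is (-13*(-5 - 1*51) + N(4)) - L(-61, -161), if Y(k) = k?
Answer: 1034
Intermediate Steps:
L(p, g) = -1 + 5*p (L(p, g) = -(-40*p + 8)/8 = -(8 - 40*p)/8 = -1 + 5*p)
N(U) = 0 (N(U) = 0*√U = 0)
(-13*(-5 - 1*51) + N(4)) - L(-61, -161) = (-13*(-5 - 1*51) + 0) - (-1 + 5*(-61)) = (-13*(-5 - 51) + 0) - (-1 - 305) = (-13*(-56) + 0) - 1*(-306) = (728 + 0) + 306 = 728 + 306 = 1034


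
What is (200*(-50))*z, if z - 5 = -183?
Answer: 1780000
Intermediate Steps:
z = -178 (z = 5 - 183 = -178)
(200*(-50))*z = (200*(-50))*(-178) = -10000*(-178) = 1780000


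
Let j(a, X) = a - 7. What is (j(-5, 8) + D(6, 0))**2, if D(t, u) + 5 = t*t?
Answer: 361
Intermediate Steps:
j(a, X) = -7 + a
D(t, u) = -5 + t**2 (D(t, u) = -5 + t*t = -5 + t**2)
(j(-5, 8) + D(6, 0))**2 = ((-7 - 5) + (-5 + 6**2))**2 = (-12 + (-5 + 36))**2 = (-12 + 31)**2 = 19**2 = 361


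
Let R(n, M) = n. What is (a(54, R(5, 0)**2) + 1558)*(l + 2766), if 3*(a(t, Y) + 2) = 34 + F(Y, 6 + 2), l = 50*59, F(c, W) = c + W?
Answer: 27065260/3 ≈ 9.0218e+6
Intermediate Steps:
F(c, W) = W + c
l = 2950
a(t, Y) = 12 + Y/3 (a(t, Y) = -2 + (34 + ((6 + 2) + Y))/3 = -2 + (34 + (8 + Y))/3 = -2 + (42 + Y)/3 = -2 + (14 + Y/3) = 12 + Y/3)
(a(54, R(5, 0)**2) + 1558)*(l + 2766) = ((12 + (1/3)*5**2) + 1558)*(2950 + 2766) = ((12 + (1/3)*25) + 1558)*5716 = ((12 + 25/3) + 1558)*5716 = (61/3 + 1558)*5716 = (4735/3)*5716 = 27065260/3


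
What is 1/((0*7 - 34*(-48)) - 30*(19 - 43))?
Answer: 1/2352 ≈ 0.00042517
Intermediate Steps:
1/((0*7 - 34*(-48)) - 30*(19 - 43)) = 1/((0 + 1632) - 30*(-24)) = 1/(1632 + 720) = 1/2352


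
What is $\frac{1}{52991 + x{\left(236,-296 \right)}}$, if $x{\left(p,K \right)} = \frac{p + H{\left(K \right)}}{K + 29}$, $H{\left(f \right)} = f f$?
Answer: $\frac{89}{4686915} \approx 1.8989 \cdot 10^{-5}$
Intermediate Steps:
$H{\left(f \right)} = f^{2}$
$x{\left(p,K \right)} = \frac{p + K^{2}}{29 + K}$ ($x{\left(p,K \right)} = \frac{p + K^{2}}{K + 29} = \frac{p + K^{2}}{29 + K}$)
$\frac{1}{52991 + x{\left(236,-296 \right)}} = \frac{1}{52991 + \frac{236 + \left(-296\right)^{2}}{29 - 296}} = \frac{1}{52991 + \frac{236 + 87616}{-267}} = \frac{1}{52991 - \frac{29284}{89}} = \frac{1}{\frac{4686915}{89}} = \frac{89}{4686915}$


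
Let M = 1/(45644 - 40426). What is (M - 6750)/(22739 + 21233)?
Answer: -35221499/229445896 ≈ -0.15351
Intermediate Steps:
M = 1/5218 ≈ 0.00019164
(M - 6750)/(22739 + 21233) = (1/5218 - 6750)/(22739 + 21233) = -35221499/5218/43972 = -35221499/5218*1/43972 = -35221499/229445896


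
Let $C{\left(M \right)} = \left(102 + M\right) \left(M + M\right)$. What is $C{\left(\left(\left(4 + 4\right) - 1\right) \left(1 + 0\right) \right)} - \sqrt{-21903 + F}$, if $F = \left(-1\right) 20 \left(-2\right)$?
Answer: $1526 - i \sqrt{21863} \approx 1526.0 - 147.86 i$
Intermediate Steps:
$C{\left(M \right)} = 2 M \left(102 + M\right)$ ($C{\left(M \right)} = \left(102 + M\right) 2 M = 2 M \left(102 + M\right)$)
$F = 40$ ($F = \left(-20\right) \left(-2\right) = 40$)
$C{\left(\left(\left(4 + 4\right) - 1\right) \left(1 + 0\right) \right)} - \sqrt{-21903 + F} = 2 \left(\left(4 + 4\right) - 1\right) \left(1 + 0\right) \left(102 + \left(\left(4 + 4\right) - 1\right) \left(1 + 0\right)\right) - \sqrt{-21903 + 40} = 2 \left(8 - 1\right) 1 \left(102 + \left(8 - 1\right) 1\right) - \sqrt{-21863} = 2 \cdot 7 \cdot 1 \left(102 + 7 \cdot 1\right) - i \sqrt{21863} = 2 \cdot 7 \left(102 + 7\right) - i \sqrt{21863} = 2 \cdot 7 \cdot 109 - i \sqrt{21863} = 1526 - i \sqrt{21863}$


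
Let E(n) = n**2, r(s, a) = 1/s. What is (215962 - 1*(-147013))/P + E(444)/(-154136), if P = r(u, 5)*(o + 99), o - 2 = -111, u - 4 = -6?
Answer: 1398663223/19267 ≈ 72594.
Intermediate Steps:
u = -2 (u = 4 - 6 = -2)
o = -109 (o = 2 - 111 = -109)
P = 5 (P = (-109 + 99)/(-2) = -1/2*(-10) = 5)
(215962 - 1*(-147013))/P + E(444)/(-154136) = (215962 - 1*(-147013))/5 + 444**2/(-154136) = (215962 + 147013)*(1/5) + 197136*(-1/154136) = 362975*(1/5) - 24642/19267 = 72595 - 24642/19267 = 1398663223/19267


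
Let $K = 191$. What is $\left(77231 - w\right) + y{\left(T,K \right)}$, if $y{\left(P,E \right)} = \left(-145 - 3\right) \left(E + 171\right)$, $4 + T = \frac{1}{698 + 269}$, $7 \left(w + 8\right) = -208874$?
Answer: $\frac{374515}{7} \approx 53502.0$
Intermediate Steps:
$w = - \frac{208930}{7}$ ($w = -8 + \frac{1}{7} \left(-208874\right) = -8 - \frac{208874}{7} = - \frac{208930}{7} \approx -29847.0$)
$T = - \frac{3867}{967}$ ($T = -4 + \frac{1}{698 + 269} = -4 + \frac{1}{967} = - \frac{3867}{967} \approx -3.999$)
$y{\left(P,E \right)} = -25308 - 148 E$ ($y{\left(P,E \right)} = - 148 \left(171 + E\right) = -25308 - 148 E$)
$\left(77231 - w\right) + y{\left(T,K \right)} = \left(77231 - - \frac{208930}{7}\right) - 53576 = \left(77231 + \frac{208930}{7}\right) - 53576 = \frac{749547}{7} - 53576 = \frac{374515}{7}$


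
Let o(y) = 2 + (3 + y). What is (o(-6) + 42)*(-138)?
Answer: -5658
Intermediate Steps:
o(y) = 5 + y
(o(-6) + 42)*(-138) = ((5 - 6) + 42)*(-138) = (-1 + 42)*(-138) = 41*(-138) = -5658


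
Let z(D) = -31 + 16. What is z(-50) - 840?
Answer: -855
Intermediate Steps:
z(D) = -15
z(-50) - 840 = -15 - 840 = -855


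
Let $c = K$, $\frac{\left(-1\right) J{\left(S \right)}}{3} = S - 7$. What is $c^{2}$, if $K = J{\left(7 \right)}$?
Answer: $0$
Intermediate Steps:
$J{\left(S \right)} = 21 - 3 S$ ($J{\left(S \right)} = - 3 \left(S - 7\right) = - 3 \left(-7 + S\right) = 21 - 3 S$)
$K = 0$ ($K = 21 - 21 = 0$)
$c = 0$
$c^{2} = 0^{2} = 0$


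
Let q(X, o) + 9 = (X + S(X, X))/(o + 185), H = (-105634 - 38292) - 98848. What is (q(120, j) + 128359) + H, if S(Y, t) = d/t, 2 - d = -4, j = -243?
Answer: -132734241/1160 ≈ -1.1443e+5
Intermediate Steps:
d = 6 (d = 2 - 1*(-4) = 2 + 4 = 6)
H = -242774 (H = -143926 - 98848 = -242774)
S(Y, t) = 6/t
q(X, o) = -9 + (X + 6/X)/(185 + o) (q(X, o) = -9 + (X + 6/X)/(o + 185) = -9 + (X + 6/X)/(185 + o))
(q(120, j) + 128359) + H = ((6 + 120*(-1665 + 120 - 9*(-243)))/(120*(185 - 243)) + 128359) - 242774 = ((1/120)*(6 + 120*(-1665 + 120 + 2187))/(-58) + 128359) - 242774 = ((1/120)*(-1/58)*(6 + 120*642) + 128359) - 242774 = ((1/120)*(-1/58)*(6 + 77040) + 128359) - 242774 = ((1/120)*(-1/58)*77046 + 128359) - 242774 = (-12841/1160 + 128359) - 242774 = 148883599/1160 - 242774 = -132734241/1160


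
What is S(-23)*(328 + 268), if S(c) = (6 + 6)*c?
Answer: -164496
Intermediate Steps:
S(c) = 12*c
S(-23)*(328 + 268) = (12*(-23))*(328 + 268) = -276*596 = -164496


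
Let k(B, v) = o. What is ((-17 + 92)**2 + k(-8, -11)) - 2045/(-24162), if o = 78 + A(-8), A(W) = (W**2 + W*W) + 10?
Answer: 141132287/24162 ≈ 5841.1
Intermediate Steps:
A(W) = 10 + 2*W**2 (A(W) = (W**2 + W**2) + 10 = 2*W**2 + 10 = 10 + 2*W**2)
o = 216 (o = 78 + (10 + 2*(-8)**2) = 78 + (10 + 2*64) = 78 + (10 + 128) = 78 + 138 = 216)
k(B, v) = 216
((-17 + 92)**2 + k(-8, -11)) - 2045/(-24162) = ((-17 + 92)**2 + 216) - 2045/(-24162) = (75**2 + 216) - 2045*(-1/24162) = (5625 + 216) + 2045/24162 = 5841 + 2045/24162 = 141132287/24162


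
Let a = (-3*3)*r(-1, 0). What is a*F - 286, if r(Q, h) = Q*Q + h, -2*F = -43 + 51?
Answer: -250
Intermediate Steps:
F = -4 (F = -(-43 + 51)/2 = -1/2*8 = -4)
r(Q, h) = h + Q**2 (r(Q, h) = Q**2 + h = h + Q**2)
a = -9 (a = (-3*3)*(0 + (-1)**2) = -9*(0 + 1) = -9*1 = -9)
a*F - 286 = -9*(-4) - 286 = 36 - 286 = -250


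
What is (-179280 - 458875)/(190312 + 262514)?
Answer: -638155/452826 ≈ -1.4093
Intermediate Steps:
(-179280 - 458875)/(190312 + 262514) = -638155/452826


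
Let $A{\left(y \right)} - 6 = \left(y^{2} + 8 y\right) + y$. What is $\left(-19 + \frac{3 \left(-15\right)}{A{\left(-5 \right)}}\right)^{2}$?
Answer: $\frac{48841}{196} \approx 249.19$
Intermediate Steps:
$A{\left(y \right)} = 6 + y^{2} + 9 y$ ($A{\left(y \right)} = 6 + \left(\left(y^{2} + 8 y\right) + y\right) = 6 + \left(y^{2} + 9 y\right) = 6 + y^{2} + 9 y$)
$\left(-19 + \frac{3 \left(-15\right)}{A{\left(-5 \right)}}\right)^{2} = \left(-19 + \frac{3 \left(-15\right)}{6 + \left(-5\right)^{2} + 9 \left(-5\right)}\right)^{2} = \left(-19 - \frac{45}{6 + 25 - 45}\right)^{2} = \left(-19 - \frac{45}{-14}\right)^{2} = \left(-19 - - \frac{45}{14}\right)^{2} = \left(-19 + \frac{45}{14}\right)^{2} = \left(- \frac{221}{14}\right)^{2} = \frac{48841}{196}$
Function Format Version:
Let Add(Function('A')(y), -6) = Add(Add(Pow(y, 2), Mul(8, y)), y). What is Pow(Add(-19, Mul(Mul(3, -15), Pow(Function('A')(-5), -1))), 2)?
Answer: Rational(48841, 196) ≈ 249.19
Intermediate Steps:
Function('A')(y) = Add(6, Pow(y, 2), Mul(9, y)) (Function('A')(y) = Add(6, Add(Add(Pow(y, 2), Mul(8, y)), y)) = Add(6, Add(Pow(y, 2), Mul(9, y))) = Add(6, Pow(y, 2), Mul(9, y)))
Pow(Add(-19, Mul(Mul(3, -15), Pow(Function('A')(-5), -1))), 2) = Pow(Add(-19, Mul(Mul(3, -15), Pow(Add(6, Pow(-5, 2), Mul(9, -5)), -1))), 2) = Pow(Add(-19, Mul(-45, Pow(Add(6, 25, -45), -1))), 2) = Pow(Add(-19, Mul(-45, Pow(-14, -1))), 2) = Pow(Add(-19, Mul(-45, Rational(-1, 14))), 2) = Pow(Add(-19, Rational(45, 14)), 2) = Pow(Rational(-221, 14), 2) = Rational(48841, 196)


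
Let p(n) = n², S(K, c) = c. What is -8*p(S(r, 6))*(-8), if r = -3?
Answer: 2304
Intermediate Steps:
-8*p(S(r, 6))*(-8) = -8*6²*(-8) = -8*36*(-8) = -288*(-8) = 2304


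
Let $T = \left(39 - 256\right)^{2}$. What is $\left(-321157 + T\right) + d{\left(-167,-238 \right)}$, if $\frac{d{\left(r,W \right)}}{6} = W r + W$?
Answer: $-37020$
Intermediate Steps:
$d{\left(r,W \right)} = 6 W + 6 W r$ ($d{\left(r,W \right)} = 6 \left(W r + W\right) = 6 \left(W + W r\right) = 6 W + 6 W r$)
$T = 47089$ ($T = \left(-217\right)^{2} = 47089$)
$\left(-321157 + T\right) + d{\left(-167,-238 \right)} = \left(-321157 + 47089\right) + 6 \left(-238\right) \left(1 - 167\right) = -274068 + 6 \left(-238\right) \left(-166\right) = -274068 + 237048 = -37020$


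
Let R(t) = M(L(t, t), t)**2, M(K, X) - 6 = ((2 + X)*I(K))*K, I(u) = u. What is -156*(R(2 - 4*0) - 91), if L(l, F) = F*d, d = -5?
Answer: -25700220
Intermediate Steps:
L(l, F) = -5*F (L(l, F) = F*(-5) = -5*F)
M(K, X) = 6 + K**2*(2 + X) (M(K, X) = 6 + ((2 + X)*K)*K = 6 + (K*(2 + X))*K = 6 + K**2*(2 + X))
R(t) = (6 + 25*t**3 + 50*t**2)**2 (R(t) = (6 + 2*(-5*t)**2 + t*(-5*t)**2)**2 = (6 + 2*(25*t**2) + t*(25*t**2))**2 = (6 + 50*t**2 + 25*t**3)**2 = (6 + 25*t**3 + 50*t**2)**2)
-156*(R(2 - 4*0) - 91) = -156*((6 + 25*(2 - 4*0)**3 + 50*(2 - 4*0)**2)**2 - 91) = -156*((6 + 25*(2 + 0)**3 + 50*(2 + 0)**2)**2 - 91) = -156*((6 + 25*2**3 + 50*2**2)**2 - 91) = -156*((6 + 25*8 + 50*4)**2 - 91) = -156*((6 + 200 + 200)**2 - 91) = -156*(406**2 - 91) = -156*(164836 - 91) = -156*164745 = -25700220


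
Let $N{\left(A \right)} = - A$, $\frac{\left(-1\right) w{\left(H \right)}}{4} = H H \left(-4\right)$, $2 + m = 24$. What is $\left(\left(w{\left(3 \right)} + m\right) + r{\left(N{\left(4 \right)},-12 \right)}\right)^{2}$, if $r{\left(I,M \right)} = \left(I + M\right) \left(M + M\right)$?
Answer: $302500$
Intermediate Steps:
$m = 22$ ($m = -2 + 24 = 22$)
$w{\left(H \right)} = 16 H^{2}$ ($w{\left(H \right)} = - 4 H H \left(-4\right) = - 4 H^{2} \left(-4\right) = - 4 \left(- 4 H^{2}\right) = 16 H^{2}$)
$r{\left(I,M \right)} = 2 M \left(I + M\right)$ ($r{\left(I,M \right)} = \left(I + M\right) 2 M = 2 M \left(I + M\right)$)
$\left(\left(w{\left(3 \right)} + m\right) + r{\left(N{\left(4 \right)},-12 \right)}\right)^{2} = \left(\left(16 \cdot 3^{2} + 22\right) + 2 \left(-12\right) \left(\left(-1\right) 4 - 12\right)\right)^{2} = \left(\left(16 \cdot 9 + 22\right) + 2 \left(-12\right) \left(-4 - 12\right)\right)^{2} = \left(\left(144 + 22\right) + 2 \left(-12\right) \left(-16\right)\right)^{2} = \left(166 + 384\right)^{2} = 550^{2} = 302500$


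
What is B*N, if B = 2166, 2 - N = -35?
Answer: 80142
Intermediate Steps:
N = 37 (N = 2 - 1*(-35) = 2 + 35 = 37)
B*N = 2166*37 = 80142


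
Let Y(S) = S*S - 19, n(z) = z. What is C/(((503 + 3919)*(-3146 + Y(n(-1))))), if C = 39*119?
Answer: -221/666248 ≈ -0.00033171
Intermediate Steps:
Y(S) = -19 + S**2 (Y(S) = S**2 - 19 = -19 + S**2)
C = 4641
C/(((503 + 3919)*(-3146 + Y(n(-1))))) = 4641/(((503 + 3919)*(-3146 + (-19 + (-1)**2)))) = 4641/((4422*(-3146 + (-19 + 1)))) = 4641/((4422*(-3146 - 18))) = 4641/((4422*(-3164))) = 4641/(-13991208) = 4641*(-1/13991208) = -221/666248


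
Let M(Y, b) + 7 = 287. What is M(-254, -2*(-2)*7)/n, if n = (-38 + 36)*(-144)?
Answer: 35/36 ≈ 0.97222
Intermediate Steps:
M(Y, b) = 280 (M(Y, b) = -7 + 287 = 280)
n = 288 (n = -2*(-144) = 288)
M(-254, -2*(-2)*7)/n = 280/288 = 280*(1/288) = 35/36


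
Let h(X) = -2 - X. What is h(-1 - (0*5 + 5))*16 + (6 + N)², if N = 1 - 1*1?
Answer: 100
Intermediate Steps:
N = 0 (N = 1 - 1 = 0)
h(-1 - (0*5 + 5))*16 + (6 + N)² = (-2 - (-1 - (0*5 + 5)))*16 + (6 + 0)² = (-2 - (-1 - (0 + 5)))*16 + 6² = (-2 - (-1 - 1*5))*16 + 36 = (-2 - (-1 - 5))*16 + 36 = (-2 - 1*(-6))*16 + 36 = (-2 + 6)*16 + 36 = 4*16 + 36 = 64 + 36 = 100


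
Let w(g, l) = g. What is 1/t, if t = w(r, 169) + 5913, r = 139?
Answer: 1/6052 ≈ 0.00016523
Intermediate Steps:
t = 6052 (t = 139 + 5913 = 6052)
1/t = 1/6052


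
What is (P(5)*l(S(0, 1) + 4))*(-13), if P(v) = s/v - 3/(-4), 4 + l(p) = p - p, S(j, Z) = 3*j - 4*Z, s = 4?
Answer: 403/5 ≈ 80.600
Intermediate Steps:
S(j, Z) = -4*Z + 3*j
l(p) = -4 (l(p) = -4 + (p - p) = -4 + 0 = -4)
P(v) = ¾ + 4/v (P(v) = 4/v - 3/(-4) = 4/v - 3*(-¼) = 4/v + ¾ = ¾ + 4/v)
(P(5)*l(S(0, 1) + 4))*(-13) = ((¾ + 4/5)*(-4))*(-13) = ((¾ + 4*(⅕))*(-4))*(-13) = ((¾ + ⅘)*(-4))*(-13) = ((31/20)*(-4))*(-13) = -31/5*(-13) = 403/5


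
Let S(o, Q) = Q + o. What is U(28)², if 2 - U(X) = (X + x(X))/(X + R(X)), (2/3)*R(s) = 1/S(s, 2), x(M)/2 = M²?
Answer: 105390756/34969 ≈ 3013.8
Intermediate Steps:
x(M) = 2*M²
R(s) = 3/(2*(2 + s))
U(X) = 2 - (X + 2*X²)/(X + 3/(2*(2 + X)))
U(28)² = (2*(3 + 28*(1 - 2*28)*(2 + 28))/(3 + 2*28*(2 + 28)))² = (2*(3 + 28*(1 - 56)*30)/(3 + 2*28*30))² = (2*(3 + 28*(-55)*30)/(3 + 1680))² = (2*(3 - 46200)/1683)² = (2*(1/1683)*(-46197))² = (-10266/187)² = 105390756/34969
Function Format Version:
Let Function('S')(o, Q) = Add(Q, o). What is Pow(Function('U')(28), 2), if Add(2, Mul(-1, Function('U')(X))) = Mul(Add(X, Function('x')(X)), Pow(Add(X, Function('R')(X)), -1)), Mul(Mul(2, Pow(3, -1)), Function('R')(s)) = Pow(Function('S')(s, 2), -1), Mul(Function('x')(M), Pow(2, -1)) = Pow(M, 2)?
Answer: Rational(105390756, 34969) ≈ 3013.8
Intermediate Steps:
Function('x')(M) = Mul(2, Pow(M, 2))
Function('R')(s) = Mul(Rational(3, 2), Pow(Add(2, s), -1))
Function('U')(X) = Add(2, Mul(-1, Pow(Add(X, Mul(Rational(3, 2), Pow(Add(2, X), -1))), -1), Add(X, Mul(2, Pow(X, 2))))) (Function('U')(X) = Add(2, Mul(-1, Mul(Add(X, Mul(2, Pow(X, 2))), Pow(Add(X, Mul(Rational(3, 2), Pow(Add(2, X), -1))), -1)))) = Add(2, Mul(-1, Mul(Pow(Add(X, Mul(Rational(3, 2), Pow(Add(2, X), -1))), -1), Add(X, Mul(2, Pow(X, 2)))))) = Add(2, Mul(-1, Pow(Add(X, Mul(Rational(3, 2), Pow(Add(2, X), -1))), -1), Add(X, Mul(2, Pow(X, 2))))))
Pow(Function('U')(28), 2) = Pow(Mul(2, Pow(Add(3, Mul(2, 28, Add(2, 28))), -1), Add(3, Mul(28, Add(1, Mul(-2, 28)), Add(2, 28)))), 2) = Pow(Mul(2, Pow(Add(3, Mul(2, 28, 30)), -1), Add(3, Mul(28, Add(1, -56), 30))), 2) = Pow(Mul(2, Pow(Add(3, 1680), -1), Add(3, Mul(28, -55, 30))), 2) = Pow(Mul(2, Pow(1683, -1), Add(3, -46200)), 2) = Pow(Mul(2, Rational(1, 1683), -46197), 2) = Pow(Rational(-10266, 187), 2) = Rational(105390756, 34969)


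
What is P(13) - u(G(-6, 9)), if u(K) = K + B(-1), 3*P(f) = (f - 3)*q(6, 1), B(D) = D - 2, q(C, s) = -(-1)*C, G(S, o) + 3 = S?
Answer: 32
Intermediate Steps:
G(S, o) = -3 + S
q(C, s) = C
B(D) = -2 + D
P(f) = -6 + 2*f (P(f) = ((f - 3)*6)/3 = ((-3 + f)*6)/3 = (-18 + 6*f)/3 = -6 + 2*f)
u(K) = -3 + K (u(K) = K + (-2 - 1) = K - 3 = -3 + K)
P(13) - u(G(-6, 9)) = (-6 + 2*13) - (-3 + (-3 - 6)) = (-6 + 26) - (-3 - 9) = 20 - 1*(-12) = 20 + 12 = 32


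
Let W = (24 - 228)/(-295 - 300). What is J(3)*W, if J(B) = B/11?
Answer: 36/385 ≈ 0.093506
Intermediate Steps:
J(B) = B/11 (J(B) = B*(1/11) = B/11)
W = 12/35 (W = -204/(-595) = -204*(-1/595) = 12/35 ≈ 0.34286)
J(3)*W = ((1/11)*3)*(12/35) = (3/11)*(12/35) = 36/385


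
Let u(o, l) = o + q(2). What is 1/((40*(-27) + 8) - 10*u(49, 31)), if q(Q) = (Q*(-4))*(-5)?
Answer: -1/1962 ≈ -0.00050968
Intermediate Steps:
q(Q) = 20*Q (q(Q) = -4*Q*(-5) = 20*Q)
u(o, l) = 40 + o (u(o, l) = o + 20*2 = o + 40 = 40 + o)
1/((40*(-27) + 8) - 10*u(49, 31)) = 1/((40*(-27) + 8) - 10*(40 + 49)) = 1/((-1080 + 8) - 10*89) = 1/(-1072 - 890) = 1/(-1962) = -1/1962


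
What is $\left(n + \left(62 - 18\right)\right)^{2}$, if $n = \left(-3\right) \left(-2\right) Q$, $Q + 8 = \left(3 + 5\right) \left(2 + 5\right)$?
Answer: $110224$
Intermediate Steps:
$Q = 48$ ($Q = -8 + \left(3 + 5\right) \left(2 + 5\right) = -8 + 8 \cdot 7 = -8 + 56 = 48$)
$n = 288$ ($n = \left(-3\right) \left(-2\right) 48 = 6 \cdot 48 = 288$)
$\left(n + \left(62 - 18\right)\right)^{2} = \left(288 + \left(62 - 18\right)\right)^{2} = \left(288 + 44\right)^{2} = 332^{2} = 110224$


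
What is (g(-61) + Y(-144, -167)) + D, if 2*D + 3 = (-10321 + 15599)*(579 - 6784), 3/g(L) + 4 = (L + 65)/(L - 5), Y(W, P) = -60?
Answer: -1097128835/67 ≈ -1.6375e+7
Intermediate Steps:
g(L) = 3/(-4 + (65 + L)/(-5 + L)) (g(L) = 3/(-4 + (L + 65)/(L - 5)) = 3/(-4 + (65 + L)/(-5 + L)))
D = -32749993/2 (D = -3/2 + ((-10321 + 15599)*(579 - 6784))/2 = -3/2 + (5278*(-6205))/2 = -3/2 + (1/2)*(-32749990) = -3/2 - 16374995 = -32749993/2 ≈ -1.6375e+7)
(g(-61) + Y(-144, -167)) + D = (3*(5 - 1*(-61))/(-85 + 3*(-61)) - 60) - 32749993/2 = (3*(5 + 61)/(-85 - 183) - 60) - 32749993/2 = (3*66/(-268) - 60) - 32749993/2 = (3*(-1/268)*66 - 60) - 32749993/2 = (-99/134 - 60) - 32749993/2 = -8139/134 - 32749993/2 = -1097128835/67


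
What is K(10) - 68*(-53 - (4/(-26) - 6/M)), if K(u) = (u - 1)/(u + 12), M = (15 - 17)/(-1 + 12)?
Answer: 1669653/286 ≈ 5837.9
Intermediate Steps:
M = -2/11 ≈ -0.18182
K(u) = (-1 + u)/(12 + u)
K(10) - 68*(-53 - (4/(-26) - 6/M)) = (-1 + 10)/(12 + 10) - 68*(-53 - (4/(-26) - 6/(-2/11))) = 9/22 - 68*(-53 - (4*(-1/26) - 6*(-11/2))) = (1/22)*9 - 68*(-53 - (-2/13 + 33)) = 9/22 - 68*(-53 - 1*427/13) = 9/22 - 68*(-53 - 427/13) = 9/22 - 68*(-1116/13) = 9/22 + 75888/13 = 1669653/286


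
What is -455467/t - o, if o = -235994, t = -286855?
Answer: 67696514337/286855 ≈ 2.3600e+5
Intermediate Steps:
-455467/t - o = -455467/(-286855) - 1*(-235994) = -455467*(-1/286855) + 235994 = 455467/286855 + 235994 = 67696514337/286855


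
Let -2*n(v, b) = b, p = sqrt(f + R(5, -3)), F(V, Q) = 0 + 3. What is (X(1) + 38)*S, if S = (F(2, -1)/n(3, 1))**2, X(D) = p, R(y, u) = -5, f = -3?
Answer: 1368 + 72*I*sqrt(2) ≈ 1368.0 + 101.82*I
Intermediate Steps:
F(V, Q) = 3
p = 2*I*sqrt(2) (p = sqrt(-3 - 5) = sqrt(-8) = 2*I*sqrt(2) ≈ 2.8284*I)
X(D) = 2*I*sqrt(2)
n(v, b) = -b/2
S = 36 (S = (3/((-1/2*1)))**2 = (3/(-1/2))**2 = (3*(-2))**2 = (-6)**2 = 36)
(X(1) + 38)*S = (2*I*sqrt(2) + 38)*36 = (38 + 2*I*sqrt(2))*36 = 1368 + 72*I*sqrt(2)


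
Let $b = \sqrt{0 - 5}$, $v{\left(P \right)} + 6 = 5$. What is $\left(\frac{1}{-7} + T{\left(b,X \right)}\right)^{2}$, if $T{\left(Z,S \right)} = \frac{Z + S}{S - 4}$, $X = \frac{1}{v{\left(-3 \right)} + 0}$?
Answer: $\frac{\left(-2 + 7 i \sqrt{5}\right)^{2}}{1225} \approx -0.19673 - 0.05111 i$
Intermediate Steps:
$v{\left(P \right)} = -1$ ($v{\left(P \right)} = -6 + 5 = -1$)
$b = i \sqrt{5}$ ($b = \sqrt{-5} = i \sqrt{5} \approx 2.2361 i$)
$X = -1$ ($X = \frac{1}{-1 + 0} = \frac{1}{-1} = -1$)
$T{\left(Z,S \right)} = \frac{S + Z}{-4 + S}$
$\left(\frac{1}{-7} + T{\left(b,X \right)}\right)^{2} = \left(\frac{1}{-7} + \frac{-1 + i \sqrt{5}}{-4 - 1}\right)^{2} = \left(- \frac{1}{7} + \frac{-1 + i \sqrt{5}}{-5}\right)^{2} = \left(- \frac{1}{7} - \frac{-1 + i \sqrt{5}}{5}\right)^{2} = \left(- \frac{1}{7} + \left(\frac{1}{5} - \frac{i \sqrt{5}}{5}\right)\right)^{2} = \left(\frac{2}{35} - \frac{i \sqrt{5}}{5}\right)^{2}$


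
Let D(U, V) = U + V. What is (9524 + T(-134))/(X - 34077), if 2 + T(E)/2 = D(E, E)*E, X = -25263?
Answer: -20336/14835 ≈ -1.3708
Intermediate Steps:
T(E) = -4 + 4*E² (T(E) = -4 + 2*((E + E)*E) = -4 + 2*((2*E)*E) = -4 + 2*(2*E²) = -4 + 4*E²)
(9524 + T(-134))/(X - 34077) = (9524 + (-4 + 4*(-134)²))/(-25263 - 34077) = (9524 + (-4 + 4*17956))/(-59340) = (9524 + (-4 + 71824))*(-1/59340) = (9524 + 71820)*(-1/59340) = 81344*(-1/59340) = -20336/14835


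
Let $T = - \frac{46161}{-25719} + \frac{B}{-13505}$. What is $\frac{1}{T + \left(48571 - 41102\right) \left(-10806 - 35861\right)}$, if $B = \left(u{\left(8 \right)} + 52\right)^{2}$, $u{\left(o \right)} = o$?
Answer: $- \frac{23155673}{8071044624246152} \approx -2.869 \cdot 10^{-9}$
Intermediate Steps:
$B = 3600$ ($B = \left(8 + 52\right)^{2} = 60^{2} = 3600$)
$T = \frac{35387727}{23155673}$ ($T = - \frac{46161}{-25719} + \frac{3600}{-13505} = \left(-46161\right) \left(- \frac{1}{25719}\right) + 3600 \left(- \frac{1}{13505}\right) = \frac{15387}{8573} - \frac{720}{2701} = \frac{35387727}{23155673} \approx 1.5283$)
$\frac{1}{T + \left(48571 - 41102\right) \left(-10806 - 35861\right)} = \frac{1}{\frac{35387727}{23155673} + \left(48571 - 41102\right) \left(-10806 - 35861\right)} = \frac{1}{\frac{35387727}{23155673} + 7469 \left(-46667\right)} = \frac{1}{\frac{35387727}{23155673} - 348555823} = \frac{1}{- \frac{8071044624246152}{23155673}} = - \frac{23155673}{8071044624246152}$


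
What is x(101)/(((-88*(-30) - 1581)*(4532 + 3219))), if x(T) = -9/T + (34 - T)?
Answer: -6776/829039209 ≈ -8.1733e-6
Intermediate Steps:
x(T) = 34 - T - 9/T
x(101)/(((-88*(-30) - 1581)*(4532 + 3219))) = (34 - 1*101 - 9/101)/(((-88*(-30) - 1581)*(4532 + 3219))) = (34 - 101 - 9*1/101)/(((2640 - 1581)*7751)) = (34 - 101 - 9/101)/((1059*7751)) = -6776/101/8208309 = -6776/101*1/8208309 = -6776/829039209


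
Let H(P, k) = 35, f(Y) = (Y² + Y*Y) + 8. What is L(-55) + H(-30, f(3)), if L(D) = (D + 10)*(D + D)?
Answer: 4985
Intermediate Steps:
f(Y) = 8 + 2*Y² (f(Y) = (Y² + Y²) + 8 = 2*Y² + 8 = 8 + 2*Y²)
L(D) = 2*D*(10 + D) (L(D) = (10 + D)*(2*D) = 2*D*(10 + D))
L(-55) + H(-30, f(3)) = 2*(-55)*(10 - 55) + 35 = 2*(-55)*(-45) + 35 = 4950 + 35 = 4985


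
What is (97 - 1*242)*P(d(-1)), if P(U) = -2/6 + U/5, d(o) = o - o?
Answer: 145/3 ≈ 48.333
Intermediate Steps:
d(o) = 0
P(U) = -1/3 + U/5 (P(U) = -2*1/6 + U*(1/5) = -1/3 + U/5)
(97 - 1*242)*P(d(-1)) = (97 - 1*242)*(-1/3 + (1/5)*0) = (97 - 242)*(-1/3 + 0) = -145*(-1/3) = 145/3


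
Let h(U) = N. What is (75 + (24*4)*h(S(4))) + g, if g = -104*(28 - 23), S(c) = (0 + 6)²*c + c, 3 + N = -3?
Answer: -1021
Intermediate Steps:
N = -6 (N = -3 - 3 = -6)
S(c) = 37*c (S(c) = 6²*c + c = 36*c + c = 37*c)
h(U) = -6
g = -520 (g = -104*5 = -520)
(75 + (24*4)*h(S(4))) + g = (75 + (24*4)*(-6)) - 520 = (75 + 96*(-6)) - 520 = (75 - 576) - 520 = -501 - 520 = -1021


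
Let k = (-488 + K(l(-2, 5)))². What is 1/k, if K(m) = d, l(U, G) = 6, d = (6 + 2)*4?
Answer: 1/207936 ≈ 4.8092e-6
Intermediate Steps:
d = 32 (d = 8*4 = 32)
K(m) = 32
k = 207936 (k = (-488 + 32)² = (-456)² = 207936)
1/k = 1/207936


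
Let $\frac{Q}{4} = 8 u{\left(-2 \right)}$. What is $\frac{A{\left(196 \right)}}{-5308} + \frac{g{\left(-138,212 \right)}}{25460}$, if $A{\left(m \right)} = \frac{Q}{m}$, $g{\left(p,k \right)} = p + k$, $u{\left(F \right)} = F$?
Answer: $\frac{2456771}{827742790} \approx 0.002968$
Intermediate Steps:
$g{\left(p,k \right)} = k + p$
$Q = -64$ ($Q = 4 \cdot 8 \left(-2\right) = 4 \left(-16\right) = -64$)
$A{\left(m \right)} = - \frac{64}{m}$
$\frac{A{\left(196 \right)}}{-5308} + \frac{g{\left(-138,212 \right)}}{25460} = \frac{\left(-64\right) \frac{1}{196}}{-5308} + \frac{212 - 138}{25460} = \left(-64\right) \frac{1}{196} \left(- \frac{1}{5308}\right) + 74 \cdot \frac{1}{25460} = \left(- \frac{16}{49}\right) \left(- \frac{1}{5308}\right) + \frac{37}{12730} = \frac{4}{65023} + \frac{37}{12730} = \frac{2456771}{827742790}$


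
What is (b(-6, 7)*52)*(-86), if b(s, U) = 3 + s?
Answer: 13416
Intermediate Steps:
(b(-6, 7)*52)*(-86) = ((3 - 6)*52)*(-86) = -3*52*(-86) = -156*(-86) = 13416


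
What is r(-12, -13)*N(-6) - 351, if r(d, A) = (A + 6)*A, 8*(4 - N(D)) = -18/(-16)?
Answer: 13/64 ≈ 0.20313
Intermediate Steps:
N(D) = 247/64 (N(D) = 4 - (-9)/(4*(-16)) = 4 - (-9)*(-1)/(4*16) = 4 - ⅛*9/8 = 4 - 9/64 = 247/64)
r(d, A) = A*(6 + A) (r(d, A) = (6 + A)*A = A*(6 + A))
r(-12, -13)*N(-6) - 351 = -13*(6 - 13)*(247/64) - 351 = -13*(-7)*(247/64) - 351 = 91*(247/64) - 351 = 22477/64 - 351 = 13/64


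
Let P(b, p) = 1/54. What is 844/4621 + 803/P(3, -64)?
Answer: 200376646/4621 ≈ 43362.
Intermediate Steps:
P(b, p) = 1/54
844/4621 + 803/P(3, -64) = 844/4621 + 803/(1/54) = 844*(1/4621) + 803*54 = 844/4621 + 43362 = 200376646/4621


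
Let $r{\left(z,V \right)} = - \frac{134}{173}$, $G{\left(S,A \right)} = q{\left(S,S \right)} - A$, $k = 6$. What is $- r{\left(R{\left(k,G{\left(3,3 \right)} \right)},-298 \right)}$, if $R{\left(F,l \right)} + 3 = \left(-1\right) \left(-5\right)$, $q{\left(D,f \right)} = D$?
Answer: $\frac{134}{173} \approx 0.77457$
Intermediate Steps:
$G{\left(S,A \right)} = S - A$
$R{\left(F,l \right)} = 2$ ($R{\left(F,l \right)} = -3 - -5 = -3 + 5 = 2$)
$r{\left(z,V \right)} = - \frac{134}{173}$ ($r{\left(z,V \right)} = \left(-134\right) \frac{1}{173} = - \frac{134}{173}$)
$- r{\left(R{\left(k,G{\left(3,3 \right)} \right)},-298 \right)} = \left(-1\right) \left(- \frac{134}{173}\right) = \frac{134}{173}$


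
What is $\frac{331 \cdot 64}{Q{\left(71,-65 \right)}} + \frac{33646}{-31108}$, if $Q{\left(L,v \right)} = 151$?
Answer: $\frac{326955663}{2348654} \approx 139.21$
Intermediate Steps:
$\frac{331 \cdot 64}{Q{\left(71,-65 \right)}} + \frac{33646}{-31108} = \frac{331 \cdot 64}{151} + \frac{33646}{-31108} = 21184 \cdot \frac{1}{151} + 33646 \left(- \frac{1}{31108}\right) = \frac{21184}{151} - \frac{16823}{15554} = \frac{326955663}{2348654}$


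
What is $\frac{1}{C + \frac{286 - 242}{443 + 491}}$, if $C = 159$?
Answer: $\frac{467}{74275} \approx 0.0062874$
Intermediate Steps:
$\frac{1}{C + \frac{286 - 242}{443 + 491}} = \frac{1}{159 + \frac{286 - 242}{443 + 491}} = \frac{1}{159 + \frac{44}{934}} = \frac{1}{159 + 44 \cdot \frac{1}{934}} = \frac{1}{159 + \frac{22}{467}} = \frac{1}{\frac{74275}{467}} = \frac{467}{74275}$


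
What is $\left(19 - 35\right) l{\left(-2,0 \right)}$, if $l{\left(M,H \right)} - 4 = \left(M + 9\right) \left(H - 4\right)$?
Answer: $384$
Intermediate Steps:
$l{\left(M,H \right)} = 4 + \left(-4 + H\right) \left(9 + M\right)$ ($l{\left(M,H \right)} = 4 + \left(M + 9\right) \left(H - 4\right) = 4 + \left(9 + M\right) \left(-4 + H\right) = 4 + \left(-4 + H\right) \left(9 + M\right)$)
$\left(19 - 35\right) l{\left(-2,0 \right)} = \left(19 - 35\right) \left(-32 - -8 + 9 \cdot 0 + 0 \left(-2\right)\right) = - 16 \left(-32 + 8 + 0 + 0\right) = \left(-16\right) \left(-24\right) = 384$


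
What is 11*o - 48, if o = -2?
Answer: -70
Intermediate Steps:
11*o - 48 = 11*(-2) - 48 = -22 - 48 = -70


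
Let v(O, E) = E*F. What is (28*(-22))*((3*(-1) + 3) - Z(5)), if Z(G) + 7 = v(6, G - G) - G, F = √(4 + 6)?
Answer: -7392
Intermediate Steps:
F = √10 ≈ 3.1623
v(O, E) = E*√10
Z(G) = -7 - G (Z(G) = -7 + ((G - G)*√10 - G) = -7 + (0*√10 - G) = -7 + (0 - G) = -7 - G)
(28*(-22))*((3*(-1) + 3) - Z(5)) = (28*(-22))*((3*(-1) + 3) - (-7 - 1*5)) = -616*((-3 + 3) - (-7 - 5)) = -616*(0 - 1*(-12)) = -616*(0 + 12) = -616*12 = -7392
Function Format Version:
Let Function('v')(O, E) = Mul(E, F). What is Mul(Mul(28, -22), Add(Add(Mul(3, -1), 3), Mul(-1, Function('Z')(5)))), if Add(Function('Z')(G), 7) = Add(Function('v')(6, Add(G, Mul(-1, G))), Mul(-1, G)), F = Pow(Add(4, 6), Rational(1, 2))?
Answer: -7392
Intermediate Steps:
F = Pow(10, Rational(1, 2)) ≈ 3.1623
Function('v')(O, E) = Mul(E, Pow(10, Rational(1, 2)))
Function('Z')(G) = Add(-7, Mul(-1, G)) (Function('Z')(G) = Add(-7, Add(Mul(Add(G, Mul(-1, G)), Pow(10, Rational(1, 2))), Mul(-1, G))) = Add(-7, Add(Mul(0, Pow(10, Rational(1, 2))), Mul(-1, G))) = Add(-7, Add(0, Mul(-1, G))) = Add(-7, Mul(-1, G)))
Mul(Mul(28, -22), Add(Add(Mul(3, -1), 3), Mul(-1, Function('Z')(5)))) = Mul(Mul(28, -22), Add(Add(Mul(3, -1), 3), Mul(-1, Add(-7, Mul(-1, 5))))) = Mul(-616, Add(Add(-3, 3), Mul(-1, Add(-7, -5)))) = Mul(-616, Add(0, Mul(-1, -12))) = Mul(-616, Add(0, 12)) = Mul(-616, 12) = -7392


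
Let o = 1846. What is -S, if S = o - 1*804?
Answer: -1042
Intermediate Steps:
S = 1042 (S = 1846 - 1*804 = 1846 - 804 = 1042)
-S = -1*1042 = -1042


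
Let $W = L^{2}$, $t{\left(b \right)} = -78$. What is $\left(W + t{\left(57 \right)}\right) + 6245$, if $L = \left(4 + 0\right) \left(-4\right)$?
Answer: $6423$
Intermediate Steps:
$L = -16$ ($L = 4 \left(-4\right) = -16$)
$W = 256$ ($W = \left(-16\right)^{2} = 256$)
$\left(W + t{\left(57 \right)}\right) + 6245 = \left(256 - 78\right) + 6245 = 178 + 6245 = 6423$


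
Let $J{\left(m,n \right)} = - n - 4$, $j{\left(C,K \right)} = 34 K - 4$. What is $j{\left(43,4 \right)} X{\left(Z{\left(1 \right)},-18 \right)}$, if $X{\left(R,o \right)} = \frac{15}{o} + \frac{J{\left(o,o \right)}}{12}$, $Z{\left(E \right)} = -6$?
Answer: $44$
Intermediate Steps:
$j{\left(C,K \right)} = -4 + 34 K$
$J{\left(m,n \right)} = -4 - n$
$X{\left(R,o \right)} = - \frac{1}{3} + \frac{15}{o} - \frac{o}{12}$ ($X{\left(R,o \right)} = \frac{15}{o} + \frac{-4 - o}{12} = \frac{15}{o} + \left(-4 - o\right) \frac{1}{12} = \frac{15}{o} - \left(\frac{1}{3} + \frac{o}{12}\right) = - \frac{1}{3} + \frac{15}{o} - \frac{o}{12}$)
$j{\left(43,4 \right)} X{\left(Z{\left(1 \right)},-18 \right)} = \left(-4 + 34 \cdot 4\right) \frac{180 - - 18 \left(4 - 18\right)}{12 \left(-18\right)} = \left(-4 + 136\right) \frac{1}{12} \left(- \frac{1}{18}\right) \left(180 - \left(-18\right) \left(-14\right)\right) = 132 \cdot \frac{1}{12} \left(- \frac{1}{18}\right) \left(180 - 252\right) = 132 \cdot \frac{1}{12} \left(- \frac{1}{18}\right) \left(-72\right) = 132 \cdot \frac{1}{3} = 44$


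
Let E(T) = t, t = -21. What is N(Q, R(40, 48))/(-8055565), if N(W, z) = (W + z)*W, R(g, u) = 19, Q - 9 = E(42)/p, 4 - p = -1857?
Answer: -124473048/3985572490195 ≈ -3.1231e-5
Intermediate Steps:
p = 1861 (p = 4 - 1*(-1857) = 4 + 1857 = 1861)
E(T) = -21
Q = 16728/1861 (Q = 9 - 21/1861 = 16728/1861 ≈ 8.9887)
N(W, z) = W*(W + z)
N(Q, R(40, 48))/(-8055565) = (16728*(16728/1861 + 19)/1861)/(-8055565) = ((16728/1861)*(52087/1861))*(-1/8055565) = (871311336/3463321)*(-1/8055565) = -124473048/3985572490195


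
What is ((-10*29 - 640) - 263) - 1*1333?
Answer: -2526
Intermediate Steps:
((-10*29 - 640) - 263) - 1*1333 = ((-290 - 640) - 263) - 1333 = (-930 - 263) - 1333 = -1193 - 1333 = -2526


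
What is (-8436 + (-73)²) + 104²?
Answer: 7709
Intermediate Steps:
(-8436 + (-73)²) + 104² = (-8436 + 5329) + 10816 = -3107 + 10816 = 7709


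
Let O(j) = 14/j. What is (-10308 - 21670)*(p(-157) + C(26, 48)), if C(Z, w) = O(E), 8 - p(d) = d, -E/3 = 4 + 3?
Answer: -15765154/3 ≈ -5.2550e+6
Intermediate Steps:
E = -21 (E = -3*(4 + 3) = -3*7 = -21)
p(d) = 8 - d
C(Z, w) = -⅔ (C(Z, w) = 14/(-21) = 14*(-1/21) = -⅔)
(-10308 - 21670)*(p(-157) + C(26, 48)) = (-10308 - 21670)*((8 - 1*(-157)) - ⅔) = -31978*((8 + 157) - ⅔) = -31978*(165 - ⅔) = -31978*493/3 = -15765154/3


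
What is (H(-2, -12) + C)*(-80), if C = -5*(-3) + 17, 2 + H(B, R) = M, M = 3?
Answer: -2640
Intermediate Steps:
H(B, R) = 1 (H(B, R) = -2 + 3 = 1)
C = 32 (C = 15 + 17 = 32)
(H(-2, -12) + C)*(-80) = (1 + 32)*(-80) = 33*(-80) = -2640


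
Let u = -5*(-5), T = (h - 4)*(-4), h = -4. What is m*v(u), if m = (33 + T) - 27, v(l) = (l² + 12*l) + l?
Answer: 36100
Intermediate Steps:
T = 32 (T = (-4 - 4)*(-4) = -8*(-4) = 32)
u = 25
v(l) = l² + 13*l
m = 38 (m = (33 + 32) - 27 = 65 - 27 = 38)
m*v(u) = 38*(25*(13 + 25)) = 38*(25*38) = 38*950 = 36100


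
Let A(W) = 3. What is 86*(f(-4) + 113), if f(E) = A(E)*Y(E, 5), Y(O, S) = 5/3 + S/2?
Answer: 10793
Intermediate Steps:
Y(O, S) = 5/3 + S/2 (Y(O, S) = 5*(⅓) + S*(½) = 5/3 + S/2)
f(E) = 25/2 (f(E) = 3*(5/3 + (½)*5) = 3*(5/3 + 5/2) = 3*(25/6) = 25/2)
86*(f(-4) + 113) = 86*(25/2 + 113) = 86*(251/2) = 10793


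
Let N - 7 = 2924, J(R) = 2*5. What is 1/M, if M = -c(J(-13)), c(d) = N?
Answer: -1/2931 ≈ -0.00034118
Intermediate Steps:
J(R) = 10
N = 2931 (N = 7 + 2924 = 2931)
c(d) = 2931
M = -2931 (M = -1*2931 = -2931)
1/M = 1/(-2931) = -1/2931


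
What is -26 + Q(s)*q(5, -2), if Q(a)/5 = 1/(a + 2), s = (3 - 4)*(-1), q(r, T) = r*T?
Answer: -128/3 ≈ -42.667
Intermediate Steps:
q(r, T) = T*r
s = 1 (s = -1*(-1) = 1)
Q(a) = 5/(2 + a) (Q(a) = 5/(a + 2) = 5/(2 + a))
-26 + Q(s)*q(5, -2) = -26 + (5/(2 + 1))*(-2*5) = -26 + (5/3)*(-10) = -26 - 50/3 = -128/3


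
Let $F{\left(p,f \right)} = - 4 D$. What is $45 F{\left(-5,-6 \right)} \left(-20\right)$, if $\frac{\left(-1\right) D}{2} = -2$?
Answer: $14400$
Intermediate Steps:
$D = 4$ ($D = \left(-2\right) \left(-2\right) = 4$)
$F{\left(p,f \right)} = -16$ ($F{\left(p,f \right)} = \left(-4\right) 4 = -16$)
$45 F{\left(-5,-6 \right)} \left(-20\right) = 45 \left(-16\right) \left(-20\right) = \left(-720\right) \left(-20\right) = 14400$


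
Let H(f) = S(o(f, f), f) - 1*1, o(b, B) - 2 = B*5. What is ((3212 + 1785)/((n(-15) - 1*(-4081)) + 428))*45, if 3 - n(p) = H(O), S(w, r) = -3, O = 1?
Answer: 224865/4516 ≈ 49.793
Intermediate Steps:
o(b, B) = 2 + 5*B (o(b, B) = 2 + B*5 = 2 + 5*B)
H(f) = -4 (H(f) = -3 - 1*1 = -3 - 1 = -4)
n(p) = 7 (n(p) = 3 - 1*(-4) = 3 + 4 = 7)
((3212 + 1785)/((n(-15) - 1*(-4081)) + 428))*45 = ((3212 + 1785)/((7 - 1*(-4081)) + 428))*45 = (4997/((7 + 4081) + 428))*45 = (4997/(4088 + 428))*45 = (4997/4516)*45 = 224865/4516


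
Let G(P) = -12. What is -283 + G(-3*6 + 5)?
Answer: -295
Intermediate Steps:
-283 + G(-3*6 + 5) = -283 - 12 = -295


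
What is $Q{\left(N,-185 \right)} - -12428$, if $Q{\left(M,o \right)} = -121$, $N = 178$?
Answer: $12307$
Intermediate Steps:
$Q{\left(N,-185 \right)} - -12428 = -121 - -12428 = -121 + 12428 = 12307$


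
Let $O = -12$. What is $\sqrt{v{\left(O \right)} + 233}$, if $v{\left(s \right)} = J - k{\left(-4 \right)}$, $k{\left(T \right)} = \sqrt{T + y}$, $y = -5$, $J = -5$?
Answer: $\sqrt{228 - 3 i} \approx 15.1 - 0.09934 i$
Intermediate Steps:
$k{\left(T \right)} = \sqrt{-5 + T}$ ($k{\left(T \right)} = \sqrt{T - 5} = \sqrt{-5 + T}$)
$v{\left(s \right)} = -5 - 3 i$ ($v{\left(s \right)} = -5 - \sqrt{-5 - 4} = -5 - \sqrt{-9} = -5 - 3 i$)
$\sqrt{v{\left(O \right)} + 233} = \sqrt{\left(-5 - 3 i\right) + 233} = \sqrt{228 - 3 i}$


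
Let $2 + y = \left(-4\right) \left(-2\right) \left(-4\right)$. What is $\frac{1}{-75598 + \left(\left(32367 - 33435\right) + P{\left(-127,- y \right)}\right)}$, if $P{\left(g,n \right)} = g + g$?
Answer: $- \frac{1}{76920} \approx -1.3001 \cdot 10^{-5}$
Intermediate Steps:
$y = -34$ ($y = -2 + \left(-4\right) \left(-2\right) \left(-4\right) = -2 + 8 \left(-4\right) = -2 - 32 = -34$)
$P{\left(g,n \right)} = 2 g$
$\frac{1}{-75598 + \left(\left(32367 - 33435\right) + P{\left(-127,- y \right)}\right)} = \frac{1}{-75598 + \left(\left(32367 - 33435\right) + 2 \left(-127\right)\right)} = \frac{1}{-75598 - 1322} = \frac{1}{-76920} = - \frac{1}{76920}$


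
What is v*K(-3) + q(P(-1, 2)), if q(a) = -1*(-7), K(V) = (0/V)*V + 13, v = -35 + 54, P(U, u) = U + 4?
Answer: 254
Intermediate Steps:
P(U, u) = 4 + U
v = 19
K(V) = 13 (K(V) = 0*V + 13 = 0 + 13 = 13)
q(a) = 7
v*K(-3) + q(P(-1, 2)) = 19*13 + 7 = 247 + 7 = 254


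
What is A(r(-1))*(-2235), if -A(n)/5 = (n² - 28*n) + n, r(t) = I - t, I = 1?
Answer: -558750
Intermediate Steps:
r(t) = 1 - t
A(n) = -5*n² + 135*n (A(n) = -5*((n² - 28*n) + n) = -5*(n² - 27*n) = -5*n² + 135*n)
A(r(-1))*(-2235) = (5*(1 - 1*(-1))*(27 - (1 - 1*(-1))))*(-2235) = (5*(1 + 1)*(27 - (1 + 1)))*(-2235) = (5*2*(27 - 1*2))*(-2235) = (5*2*(27 - 2))*(-2235) = (5*2*25)*(-2235) = 250*(-2235) = -558750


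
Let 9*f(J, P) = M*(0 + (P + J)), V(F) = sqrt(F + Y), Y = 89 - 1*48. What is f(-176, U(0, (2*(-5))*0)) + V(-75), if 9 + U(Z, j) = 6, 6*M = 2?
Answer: -179/27 + I*sqrt(34) ≈ -6.6296 + 5.831*I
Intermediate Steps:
M = 1/3 (M = (1/6)*2 = 1/3 ≈ 0.33333)
U(Z, j) = -3 (U(Z, j) = -9 + 6 = -3)
Y = 41 (Y = 89 - 48 = 41)
V(F) = sqrt(41 + F) (V(F) = sqrt(F + 41) = sqrt(41 + F))
f(J, P) = J/27 + P/27 (f(J, P) = ((0 + (P + J))/3)/9 = ((0 + (J + P))/3)/9 = ((J + P)/3)/9 = (J/3 + P/3)/9 = J/27 + P/27)
f(-176, U(0, (2*(-5))*0)) + V(-75) = ((1/27)*(-176) + (1/27)*(-3)) + sqrt(41 - 75) = (-176/27 - 1/9) + sqrt(-34) = -179/27 + I*sqrt(34)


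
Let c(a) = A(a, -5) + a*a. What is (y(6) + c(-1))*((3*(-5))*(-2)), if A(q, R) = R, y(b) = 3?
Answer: -30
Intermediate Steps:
c(a) = -5 + a² (c(a) = -5 + a*a = -5 + a²)
(y(6) + c(-1))*((3*(-5))*(-2)) = (3 + (-5 + (-1)²))*((3*(-5))*(-2)) = (3 + (-5 + 1))*(-15*(-2)) = (3 - 4)*30 = -1*30 = -30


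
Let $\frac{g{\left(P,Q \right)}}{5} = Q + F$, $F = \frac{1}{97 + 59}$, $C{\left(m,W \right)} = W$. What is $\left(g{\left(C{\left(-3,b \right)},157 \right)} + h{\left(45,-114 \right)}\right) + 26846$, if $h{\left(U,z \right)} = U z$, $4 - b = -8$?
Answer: $\frac{3510161}{156} \approx 22501.0$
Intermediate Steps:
$b = 12$ ($b = 4 - -8 = 4 + 8 = 12$)
$F = \frac{1}{156} \approx 0.0064103$
$g{\left(P,Q \right)} = \frac{5}{156} + 5 Q$ ($g{\left(P,Q \right)} = 5 \left(Q + \frac{1}{156}\right) = 5 \left(\frac{1}{156} + Q\right) = \frac{5}{156} + 5 Q$)
$\left(g{\left(C{\left(-3,b \right)},157 \right)} + h{\left(45,-114 \right)}\right) + 26846 = \left(\left(\frac{5}{156} + 5 \cdot 157\right) + 45 \left(-114\right)\right) + 26846 = \left(\left(\frac{5}{156} + 785\right) - 5130\right) + 26846 = \left(\frac{122465}{156} - 5130\right) + 26846 = - \frac{677815}{156} + 26846 = \frac{3510161}{156}$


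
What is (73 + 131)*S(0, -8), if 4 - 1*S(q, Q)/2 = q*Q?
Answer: 1632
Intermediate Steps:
S(q, Q) = 8 - 2*Q*q (S(q, Q) = 8 - 2*q*Q = 8 - 2*Q*q)
(73 + 131)*S(0, -8) = (73 + 131)*(8 - 2*(-8)*0) = 204*(8 + 0) = 204*8 = 1632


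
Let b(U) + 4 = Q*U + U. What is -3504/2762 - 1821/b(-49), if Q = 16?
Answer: 349459/385299 ≈ 0.90698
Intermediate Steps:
b(U) = -4 + 17*U (b(U) = -4 + (16*U + U) = -4 + 17*U)
-3504/2762 - 1821/b(-49) = -3504/2762 - 1821/(-4 + 17*(-49)) = -3504*1/2762 - 1821/(-4 - 833) = -1752/1381 - 1821/(-837) = -1752/1381 - 1821*(-1/837) = -1752/1381 + 607/279 = 349459/385299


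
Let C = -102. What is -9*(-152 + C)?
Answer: 2286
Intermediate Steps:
-9*(-152 + C) = -9*(-152 - 102) = -9*(-254) = 2286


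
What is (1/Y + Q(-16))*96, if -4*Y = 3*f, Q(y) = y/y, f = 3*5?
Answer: 1312/15 ≈ 87.467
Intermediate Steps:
f = 15
Q(y) = 1
Y = -45/4 (Y = -3*15/4 = -¼*45 = -45/4 ≈ -11.250)
(1/Y + Q(-16))*96 = (1/(-45/4) + 1)*96 = (-4/45 + 1)*96 = (41/45)*96 = 1312/15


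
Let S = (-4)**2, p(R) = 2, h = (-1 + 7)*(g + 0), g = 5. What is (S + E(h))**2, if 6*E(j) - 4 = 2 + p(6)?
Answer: 2704/9 ≈ 300.44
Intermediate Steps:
h = 30 (h = (-1 + 7)*(5 + 0) = 6*5 = 30)
E(j) = 4/3 (E(j) = 2/3 + (2 + 2)/6 = 2/3 + (1/6)*4 = 2/3 + 2/3 = 4/3)
S = 16
(S + E(h))**2 = (16 + 4/3)**2 = (52/3)**2 = 2704/9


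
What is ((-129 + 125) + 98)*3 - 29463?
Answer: -29181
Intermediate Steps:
((-129 + 125) + 98)*3 - 29463 = (-4 + 98)*3 - 29463 = 94*3 - 29463 = 282 - 29463 = -29181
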